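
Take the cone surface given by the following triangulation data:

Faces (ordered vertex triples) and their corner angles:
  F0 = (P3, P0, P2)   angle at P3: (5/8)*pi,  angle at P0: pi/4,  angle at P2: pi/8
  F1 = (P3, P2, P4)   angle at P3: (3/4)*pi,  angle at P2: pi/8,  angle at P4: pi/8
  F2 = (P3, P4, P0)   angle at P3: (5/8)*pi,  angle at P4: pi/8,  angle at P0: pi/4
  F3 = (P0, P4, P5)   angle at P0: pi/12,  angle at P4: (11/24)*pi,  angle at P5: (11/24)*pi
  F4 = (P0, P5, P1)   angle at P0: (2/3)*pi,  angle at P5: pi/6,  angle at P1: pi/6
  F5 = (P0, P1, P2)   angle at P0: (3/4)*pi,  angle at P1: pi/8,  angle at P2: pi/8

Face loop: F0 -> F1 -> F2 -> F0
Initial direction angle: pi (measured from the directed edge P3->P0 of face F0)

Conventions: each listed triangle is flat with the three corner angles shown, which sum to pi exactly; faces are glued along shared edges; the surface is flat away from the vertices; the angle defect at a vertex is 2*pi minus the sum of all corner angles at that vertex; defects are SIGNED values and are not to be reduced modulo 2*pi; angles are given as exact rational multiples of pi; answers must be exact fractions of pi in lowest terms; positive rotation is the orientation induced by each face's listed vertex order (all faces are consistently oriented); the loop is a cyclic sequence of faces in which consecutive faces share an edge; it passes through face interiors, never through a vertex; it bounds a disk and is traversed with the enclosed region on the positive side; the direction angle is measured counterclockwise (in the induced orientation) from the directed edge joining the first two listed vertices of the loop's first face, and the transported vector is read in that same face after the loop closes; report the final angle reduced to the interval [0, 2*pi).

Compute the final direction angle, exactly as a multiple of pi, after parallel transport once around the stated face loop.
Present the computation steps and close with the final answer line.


enclosed vertex P3: corner angles sum to 2*pi, defect = 2*pi - 2*pi = 0
the rotation equals the total enclosed defect, so the final angle is initial + defects (mod 2*pi)
final angle = pi + 0 = pi (mod 2*pi)

Answer: final direction angle = pi


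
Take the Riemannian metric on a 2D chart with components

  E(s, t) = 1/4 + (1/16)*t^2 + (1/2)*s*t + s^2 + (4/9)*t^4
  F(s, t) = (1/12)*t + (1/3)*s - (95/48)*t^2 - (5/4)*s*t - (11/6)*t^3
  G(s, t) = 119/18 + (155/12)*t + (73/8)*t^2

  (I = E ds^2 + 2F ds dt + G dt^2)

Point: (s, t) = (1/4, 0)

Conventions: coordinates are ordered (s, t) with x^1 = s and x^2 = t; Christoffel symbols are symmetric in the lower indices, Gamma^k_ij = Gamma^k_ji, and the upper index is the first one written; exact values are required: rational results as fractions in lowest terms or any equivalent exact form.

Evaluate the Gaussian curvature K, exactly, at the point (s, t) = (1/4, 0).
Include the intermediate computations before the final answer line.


E = 5/16, F = 1/12, G = 119/18, EG - F^2 = 593/288 at the point
E_s = 1/2, E_t = 1/8, F_s = 1/3, F_t = -11/48, G_s = 0, G_t = 155/12
E_tt = 1/8, F_st = -5/4, G_ss = 0
The intrinsic route: Brioschi's K = (det M1 - det M2)/(EG - F^2)^2.
M1 = [[-E_tt/2 + F_st - G_ss/2, E_s/2, F_s - E_t/2], [F_t - G_s/2, E, F], [G_t/2, F, G]] = [[-21/16, 1/4, 13/48], [-11/48, 5/16, 1/12], [155/24, 1/12, 119/18]]; det M1 = -50521/18432
M2 = [[0, E_t/2, G_s/2], [E_t/2, E, F], [G_s/2, F, G]] = [[0, 1/16, 0], [1/16, 5/16, 1/12], [0, 1/12, 119/18]]; det M2 = -119/4608
det M1 - det M2 = -50045/18432; K = -50045/18432 / (593/288)^2 = -450405/703298

Answer: K = -450405/703298


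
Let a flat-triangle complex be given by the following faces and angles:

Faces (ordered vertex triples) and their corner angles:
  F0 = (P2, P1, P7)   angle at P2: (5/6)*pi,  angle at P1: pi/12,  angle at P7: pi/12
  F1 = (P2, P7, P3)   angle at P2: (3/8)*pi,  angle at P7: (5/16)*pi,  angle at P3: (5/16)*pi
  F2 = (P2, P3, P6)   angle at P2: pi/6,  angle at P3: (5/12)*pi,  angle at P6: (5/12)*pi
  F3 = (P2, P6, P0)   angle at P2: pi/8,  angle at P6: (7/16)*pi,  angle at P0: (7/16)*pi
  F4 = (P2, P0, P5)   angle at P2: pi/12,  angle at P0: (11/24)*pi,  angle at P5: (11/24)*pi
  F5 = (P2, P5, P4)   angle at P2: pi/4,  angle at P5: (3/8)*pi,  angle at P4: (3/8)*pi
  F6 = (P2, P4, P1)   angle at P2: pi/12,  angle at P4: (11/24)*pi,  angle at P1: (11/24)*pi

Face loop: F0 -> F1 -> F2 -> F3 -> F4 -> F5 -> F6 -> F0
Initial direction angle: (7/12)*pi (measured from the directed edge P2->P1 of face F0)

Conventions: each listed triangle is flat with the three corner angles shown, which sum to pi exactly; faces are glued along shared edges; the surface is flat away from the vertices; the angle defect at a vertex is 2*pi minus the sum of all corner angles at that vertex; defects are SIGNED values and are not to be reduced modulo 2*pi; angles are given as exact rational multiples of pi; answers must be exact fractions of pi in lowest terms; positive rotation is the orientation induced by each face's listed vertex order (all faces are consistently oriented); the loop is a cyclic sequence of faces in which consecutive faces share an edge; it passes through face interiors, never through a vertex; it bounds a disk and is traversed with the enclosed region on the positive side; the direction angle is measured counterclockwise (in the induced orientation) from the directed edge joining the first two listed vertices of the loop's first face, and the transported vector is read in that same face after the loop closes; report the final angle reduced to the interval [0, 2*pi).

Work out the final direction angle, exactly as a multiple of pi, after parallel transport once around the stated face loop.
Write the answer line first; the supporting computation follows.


Answer: final direction angle = (2/3)*pi

enclosed vertex P2: corner angles sum to (23/12)*pi, defect = 2*pi - (23/12)*pi = pi/12
the final direction is the initial angle plus the enclosed defects, taken mod 2*pi in the induced orientation
final angle = (7/12)*pi + pi/12 = (2/3)*pi (mod 2*pi)


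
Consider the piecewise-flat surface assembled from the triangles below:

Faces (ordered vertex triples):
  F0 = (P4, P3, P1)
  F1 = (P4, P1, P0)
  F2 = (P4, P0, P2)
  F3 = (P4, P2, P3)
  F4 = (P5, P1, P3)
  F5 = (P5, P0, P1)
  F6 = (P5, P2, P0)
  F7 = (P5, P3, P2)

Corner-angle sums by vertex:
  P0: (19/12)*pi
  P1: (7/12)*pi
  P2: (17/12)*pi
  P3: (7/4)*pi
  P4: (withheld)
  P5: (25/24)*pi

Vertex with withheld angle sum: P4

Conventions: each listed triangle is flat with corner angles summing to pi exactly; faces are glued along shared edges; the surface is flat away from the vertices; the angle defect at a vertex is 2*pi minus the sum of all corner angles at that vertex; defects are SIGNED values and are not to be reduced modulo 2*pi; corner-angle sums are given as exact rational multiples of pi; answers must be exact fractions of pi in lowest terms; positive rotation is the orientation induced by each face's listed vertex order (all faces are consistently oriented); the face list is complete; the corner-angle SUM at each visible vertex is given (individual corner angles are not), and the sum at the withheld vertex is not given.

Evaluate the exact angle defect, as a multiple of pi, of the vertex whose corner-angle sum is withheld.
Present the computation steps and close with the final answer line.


V = 6, E = 12, F = 8; chi = V - E + F = 2
Gauss-Bonnet: total defect = 2*pi*chi = 4*pi; visible defects sum to (29/8)*pi

Answer: defect(P4) = (3/8)*pi


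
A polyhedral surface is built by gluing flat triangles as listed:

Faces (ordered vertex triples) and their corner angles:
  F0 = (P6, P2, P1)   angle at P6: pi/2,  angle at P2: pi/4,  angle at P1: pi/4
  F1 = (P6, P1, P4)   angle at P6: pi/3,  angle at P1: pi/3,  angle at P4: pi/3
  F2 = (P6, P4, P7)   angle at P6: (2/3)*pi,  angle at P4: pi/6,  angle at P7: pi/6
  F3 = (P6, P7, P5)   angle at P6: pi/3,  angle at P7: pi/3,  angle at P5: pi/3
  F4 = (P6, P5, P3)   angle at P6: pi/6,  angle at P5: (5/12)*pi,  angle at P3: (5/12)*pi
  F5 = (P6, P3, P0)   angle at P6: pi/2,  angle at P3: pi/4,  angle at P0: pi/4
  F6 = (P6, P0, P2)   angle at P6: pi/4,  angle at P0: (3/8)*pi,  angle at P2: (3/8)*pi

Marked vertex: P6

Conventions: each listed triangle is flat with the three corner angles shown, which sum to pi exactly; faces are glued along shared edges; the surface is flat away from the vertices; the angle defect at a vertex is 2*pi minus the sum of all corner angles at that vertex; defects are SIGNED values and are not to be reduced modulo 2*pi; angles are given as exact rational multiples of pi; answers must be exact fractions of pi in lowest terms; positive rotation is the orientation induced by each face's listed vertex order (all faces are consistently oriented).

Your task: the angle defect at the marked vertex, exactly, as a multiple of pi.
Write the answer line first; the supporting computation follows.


Answer: defect(P6) = (-3/4)*pi

Sum of corner angles at P6: (11/4)*pi
defect = 2*pi - (11/4)*pi


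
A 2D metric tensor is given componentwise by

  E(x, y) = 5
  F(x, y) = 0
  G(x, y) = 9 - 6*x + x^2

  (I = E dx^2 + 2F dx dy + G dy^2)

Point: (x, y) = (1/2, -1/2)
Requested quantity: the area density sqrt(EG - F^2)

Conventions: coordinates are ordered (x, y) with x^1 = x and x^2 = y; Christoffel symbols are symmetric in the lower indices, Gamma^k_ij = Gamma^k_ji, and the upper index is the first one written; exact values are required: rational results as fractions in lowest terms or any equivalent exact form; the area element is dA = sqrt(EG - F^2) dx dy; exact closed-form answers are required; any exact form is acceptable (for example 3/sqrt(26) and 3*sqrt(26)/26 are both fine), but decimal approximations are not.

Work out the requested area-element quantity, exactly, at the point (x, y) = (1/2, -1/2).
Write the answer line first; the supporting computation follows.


Answer: sqrt(EG - F^2) = 5*sqrt(5)/2

E = 5, F = 0, G = 25/4; EG - F^2 = 125/4


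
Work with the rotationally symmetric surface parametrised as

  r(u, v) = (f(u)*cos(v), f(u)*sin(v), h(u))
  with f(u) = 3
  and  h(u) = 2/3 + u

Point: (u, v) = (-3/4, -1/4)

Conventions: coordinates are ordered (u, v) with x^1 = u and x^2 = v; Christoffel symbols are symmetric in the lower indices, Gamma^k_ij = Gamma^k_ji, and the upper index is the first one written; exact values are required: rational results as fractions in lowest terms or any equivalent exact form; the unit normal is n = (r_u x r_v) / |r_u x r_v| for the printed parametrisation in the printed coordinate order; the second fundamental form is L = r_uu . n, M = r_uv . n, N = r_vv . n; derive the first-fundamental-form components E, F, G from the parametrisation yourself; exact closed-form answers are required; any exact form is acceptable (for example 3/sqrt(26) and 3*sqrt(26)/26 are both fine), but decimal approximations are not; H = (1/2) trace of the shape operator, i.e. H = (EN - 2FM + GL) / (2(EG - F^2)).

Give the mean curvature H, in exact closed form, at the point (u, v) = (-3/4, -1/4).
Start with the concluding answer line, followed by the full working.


Answer: H = 1/6

f = 3, f' = 0, f'' = 0, h' = 1, h'' = 0
E = 1, F = 0, G = 9; answer radicand W^2 = 1
unnormalised second-form numerators: l = 0, m = 0, n = 3; L = l/sqrt(1), and similarly M = m/sqrt(W^2), N = n/sqrt(W^2)
H = (E*n - 2*F*m + G*l) / (2*(EG - F^2)*sqrt(W^2)); E*n - 2*F*m + G*l = 3, EG - F^2 = 9, so H = (1/6)/sqrt(1)


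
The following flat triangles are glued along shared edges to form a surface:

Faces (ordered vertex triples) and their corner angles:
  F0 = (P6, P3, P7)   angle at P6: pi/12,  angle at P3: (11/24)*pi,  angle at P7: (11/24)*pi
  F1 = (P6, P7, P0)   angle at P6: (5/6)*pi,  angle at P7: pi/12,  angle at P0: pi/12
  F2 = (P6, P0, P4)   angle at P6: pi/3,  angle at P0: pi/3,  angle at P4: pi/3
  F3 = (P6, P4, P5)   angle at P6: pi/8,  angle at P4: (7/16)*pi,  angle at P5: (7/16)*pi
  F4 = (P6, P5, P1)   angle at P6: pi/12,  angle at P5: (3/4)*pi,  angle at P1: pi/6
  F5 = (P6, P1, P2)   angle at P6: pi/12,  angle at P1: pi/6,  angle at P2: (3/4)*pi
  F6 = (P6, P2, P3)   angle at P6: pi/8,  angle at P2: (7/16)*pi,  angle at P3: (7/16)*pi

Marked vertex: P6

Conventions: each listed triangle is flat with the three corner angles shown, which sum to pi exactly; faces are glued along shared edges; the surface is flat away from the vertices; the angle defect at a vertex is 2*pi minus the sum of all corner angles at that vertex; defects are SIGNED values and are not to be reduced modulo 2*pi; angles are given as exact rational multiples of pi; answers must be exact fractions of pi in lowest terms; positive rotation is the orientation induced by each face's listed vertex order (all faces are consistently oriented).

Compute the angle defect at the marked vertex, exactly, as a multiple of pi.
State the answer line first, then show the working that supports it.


Answer: defect(P6) = pi/3

Sum of corner angles at P6: (5/3)*pi
defect = 2*pi - (5/3)*pi


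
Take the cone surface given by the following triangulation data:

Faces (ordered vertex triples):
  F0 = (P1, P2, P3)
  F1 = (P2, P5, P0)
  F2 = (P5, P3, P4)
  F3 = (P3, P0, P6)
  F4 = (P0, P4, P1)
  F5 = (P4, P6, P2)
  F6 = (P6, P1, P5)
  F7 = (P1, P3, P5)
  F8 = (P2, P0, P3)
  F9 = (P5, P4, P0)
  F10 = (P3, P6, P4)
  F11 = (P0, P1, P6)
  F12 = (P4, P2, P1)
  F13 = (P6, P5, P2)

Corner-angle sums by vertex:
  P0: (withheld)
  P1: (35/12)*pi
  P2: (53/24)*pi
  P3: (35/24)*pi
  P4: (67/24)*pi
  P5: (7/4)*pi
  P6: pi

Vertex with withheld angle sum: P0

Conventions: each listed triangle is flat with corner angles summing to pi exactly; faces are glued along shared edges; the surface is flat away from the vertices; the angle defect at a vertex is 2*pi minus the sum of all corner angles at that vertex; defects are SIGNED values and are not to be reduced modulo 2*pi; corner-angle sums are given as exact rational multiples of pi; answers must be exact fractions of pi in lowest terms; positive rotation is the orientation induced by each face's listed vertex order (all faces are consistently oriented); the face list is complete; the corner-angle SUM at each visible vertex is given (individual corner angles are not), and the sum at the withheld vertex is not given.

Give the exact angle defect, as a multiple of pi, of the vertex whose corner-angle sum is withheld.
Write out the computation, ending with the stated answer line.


V = 7, E = 21, F = 14; chi = V - E + F = 0
Gauss-Bonnet: total defect = 2*pi*chi = 0; visible defects sum to -pi/8

Answer: defect(P0) = pi/8


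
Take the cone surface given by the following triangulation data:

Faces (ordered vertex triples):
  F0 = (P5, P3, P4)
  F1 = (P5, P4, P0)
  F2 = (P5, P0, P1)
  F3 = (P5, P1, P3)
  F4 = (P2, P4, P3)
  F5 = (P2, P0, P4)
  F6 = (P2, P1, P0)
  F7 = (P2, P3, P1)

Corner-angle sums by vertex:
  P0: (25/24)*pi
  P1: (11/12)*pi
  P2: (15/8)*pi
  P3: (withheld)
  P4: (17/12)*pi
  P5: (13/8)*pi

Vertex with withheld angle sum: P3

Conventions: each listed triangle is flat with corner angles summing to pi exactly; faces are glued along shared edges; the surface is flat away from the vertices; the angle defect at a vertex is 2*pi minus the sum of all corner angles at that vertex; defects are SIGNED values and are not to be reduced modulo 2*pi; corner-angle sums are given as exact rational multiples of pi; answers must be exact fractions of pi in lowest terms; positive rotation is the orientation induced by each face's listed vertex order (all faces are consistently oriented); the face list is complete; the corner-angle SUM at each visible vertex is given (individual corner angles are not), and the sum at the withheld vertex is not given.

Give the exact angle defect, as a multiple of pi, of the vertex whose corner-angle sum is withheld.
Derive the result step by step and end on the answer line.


V = 6, E = 12, F = 8; chi = V - E + F = 2
Gauss-Bonnet: total defect = 2*pi*chi = 4*pi; visible defects sum to (25/8)*pi

Answer: defect(P3) = (7/8)*pi


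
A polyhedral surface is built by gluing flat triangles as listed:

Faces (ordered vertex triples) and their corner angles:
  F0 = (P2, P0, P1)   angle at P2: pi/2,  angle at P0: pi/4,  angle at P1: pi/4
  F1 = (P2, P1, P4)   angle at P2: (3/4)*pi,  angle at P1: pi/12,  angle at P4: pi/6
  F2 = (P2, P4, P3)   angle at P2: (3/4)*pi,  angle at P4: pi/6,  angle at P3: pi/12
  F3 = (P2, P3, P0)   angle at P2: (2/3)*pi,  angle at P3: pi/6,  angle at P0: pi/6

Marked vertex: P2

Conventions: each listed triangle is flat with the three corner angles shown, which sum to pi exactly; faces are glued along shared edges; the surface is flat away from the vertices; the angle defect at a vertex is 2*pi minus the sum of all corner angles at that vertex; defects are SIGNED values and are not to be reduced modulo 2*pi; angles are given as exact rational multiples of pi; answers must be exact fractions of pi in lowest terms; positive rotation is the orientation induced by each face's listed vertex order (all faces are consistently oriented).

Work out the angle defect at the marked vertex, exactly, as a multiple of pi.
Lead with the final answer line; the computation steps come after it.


Answer: defect(P2) = (-2/3)*pi

Sum of corner angles at P2: (8/3)*pi
defect = 2*pi - (8/3)*pi


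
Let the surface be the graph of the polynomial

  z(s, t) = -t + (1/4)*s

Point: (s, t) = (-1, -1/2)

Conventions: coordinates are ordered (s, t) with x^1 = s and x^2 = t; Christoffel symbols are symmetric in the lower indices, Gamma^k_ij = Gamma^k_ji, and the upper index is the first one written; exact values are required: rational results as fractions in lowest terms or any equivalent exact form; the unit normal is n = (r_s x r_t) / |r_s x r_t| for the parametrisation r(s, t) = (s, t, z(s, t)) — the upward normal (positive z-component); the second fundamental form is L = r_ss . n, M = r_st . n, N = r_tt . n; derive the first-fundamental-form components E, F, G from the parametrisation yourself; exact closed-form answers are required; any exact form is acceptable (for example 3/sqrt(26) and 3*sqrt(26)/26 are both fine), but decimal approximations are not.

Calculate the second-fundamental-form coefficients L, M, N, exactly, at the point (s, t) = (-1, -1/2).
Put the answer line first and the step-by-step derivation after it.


Answer: L = 0, M = 0, N = 0

z_s = 1/4, z_t = -1, z_ss = 0, z_st = 0, z_tt = 0
E = 17/16, F = -1/4, G = 2; answer radicand W^2 = 33/16
unnormalised second-form numerators: l = 0, m = 0, n = 0; L = l/sqrt(33/16), and similarly M = m/sqrt(W^2), N = n/sqrt(W^2)


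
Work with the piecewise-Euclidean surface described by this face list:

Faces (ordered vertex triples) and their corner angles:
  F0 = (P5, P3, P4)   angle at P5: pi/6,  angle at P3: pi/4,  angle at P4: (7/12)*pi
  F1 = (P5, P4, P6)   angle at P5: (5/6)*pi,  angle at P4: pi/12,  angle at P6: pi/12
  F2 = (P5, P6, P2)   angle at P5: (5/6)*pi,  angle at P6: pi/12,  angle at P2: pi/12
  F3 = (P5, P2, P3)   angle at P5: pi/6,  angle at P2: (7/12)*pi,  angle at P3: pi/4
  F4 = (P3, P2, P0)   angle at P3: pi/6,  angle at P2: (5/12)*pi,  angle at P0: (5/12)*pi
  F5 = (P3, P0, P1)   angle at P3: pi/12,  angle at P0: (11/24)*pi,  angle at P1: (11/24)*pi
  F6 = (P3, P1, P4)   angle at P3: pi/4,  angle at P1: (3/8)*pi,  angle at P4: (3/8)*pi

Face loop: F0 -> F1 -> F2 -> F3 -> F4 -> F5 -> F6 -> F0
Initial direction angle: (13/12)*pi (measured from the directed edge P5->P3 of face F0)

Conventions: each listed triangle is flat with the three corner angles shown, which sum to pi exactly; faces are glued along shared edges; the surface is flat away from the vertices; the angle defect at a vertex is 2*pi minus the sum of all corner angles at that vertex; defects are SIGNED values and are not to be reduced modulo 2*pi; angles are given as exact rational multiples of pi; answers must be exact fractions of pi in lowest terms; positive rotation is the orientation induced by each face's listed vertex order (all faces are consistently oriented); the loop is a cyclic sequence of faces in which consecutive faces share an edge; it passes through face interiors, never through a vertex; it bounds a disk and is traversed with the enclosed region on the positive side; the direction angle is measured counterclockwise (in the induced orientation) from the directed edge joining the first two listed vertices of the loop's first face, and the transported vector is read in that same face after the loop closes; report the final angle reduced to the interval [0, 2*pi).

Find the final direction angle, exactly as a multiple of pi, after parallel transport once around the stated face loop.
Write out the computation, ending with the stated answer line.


enclosed vertex P3: corner angles sum to pi, defect = 2*pi - pi = pi
enclosed vertex P5: corner angles sum to 2*pi, defect = 2*pi - 2*pi = 0
the rotation equals the total enclosed defect, so the final angle is initial + defects (mod 2*pi)
final angle = (13/12)*pi + pi = pi/12 (mod 2*pi)

Answer: final direction angle = pi/12


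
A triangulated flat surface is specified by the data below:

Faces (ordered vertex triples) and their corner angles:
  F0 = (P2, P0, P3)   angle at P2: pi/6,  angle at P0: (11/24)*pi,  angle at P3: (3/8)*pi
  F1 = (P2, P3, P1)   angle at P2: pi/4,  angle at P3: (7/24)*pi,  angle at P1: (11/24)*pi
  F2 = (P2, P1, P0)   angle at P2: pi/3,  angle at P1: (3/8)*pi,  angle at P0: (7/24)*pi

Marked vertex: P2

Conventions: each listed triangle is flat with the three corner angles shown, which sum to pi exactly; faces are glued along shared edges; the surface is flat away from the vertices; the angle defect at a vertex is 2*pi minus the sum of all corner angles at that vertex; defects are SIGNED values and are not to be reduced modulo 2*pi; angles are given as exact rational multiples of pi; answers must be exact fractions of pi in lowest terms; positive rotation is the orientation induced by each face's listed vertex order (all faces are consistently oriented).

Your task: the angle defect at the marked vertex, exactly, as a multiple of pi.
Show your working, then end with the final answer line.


Sum of corner angles at P2: (3/4)*pi
defect = 2*pi - (3/4)*pi

Answer: defect(P2) = (5/4)*pi


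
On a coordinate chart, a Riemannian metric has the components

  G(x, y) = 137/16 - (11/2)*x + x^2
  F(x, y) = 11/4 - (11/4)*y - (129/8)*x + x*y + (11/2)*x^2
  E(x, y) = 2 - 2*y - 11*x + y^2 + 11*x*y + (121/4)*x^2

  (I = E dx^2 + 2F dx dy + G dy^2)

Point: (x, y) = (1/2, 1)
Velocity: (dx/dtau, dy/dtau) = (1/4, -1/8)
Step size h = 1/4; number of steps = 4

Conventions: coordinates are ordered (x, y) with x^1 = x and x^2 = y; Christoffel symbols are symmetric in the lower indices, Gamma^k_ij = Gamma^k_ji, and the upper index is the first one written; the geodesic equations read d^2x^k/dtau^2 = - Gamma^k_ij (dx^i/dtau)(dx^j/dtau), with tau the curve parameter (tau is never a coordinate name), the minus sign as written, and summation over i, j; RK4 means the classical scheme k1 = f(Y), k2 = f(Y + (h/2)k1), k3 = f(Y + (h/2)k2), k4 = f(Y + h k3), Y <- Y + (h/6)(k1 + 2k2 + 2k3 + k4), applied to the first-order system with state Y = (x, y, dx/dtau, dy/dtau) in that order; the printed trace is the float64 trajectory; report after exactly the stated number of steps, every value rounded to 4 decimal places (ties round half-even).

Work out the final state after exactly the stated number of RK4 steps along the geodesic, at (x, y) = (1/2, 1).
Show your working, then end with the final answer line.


f(Y) = (dx/dtau, dy/dtau, -Gamma^x_ij Y'^i Y'^j, -Gamma^y_ij Y'^i Y'^j) with the Gammas evaluated at the stage position; h = 0.250000; intermediate values shown to 6 dp
step 0: x = 0.5000, y = 1.0000, dx/dtau = 0.2500, dy/dtau = -0.1250
step 1:
  k1: at (x, y) = (0.500000, 1.000000), (dx/dtau, dy/dtau) = (0.250000, -0.125000); Gamma_xxx = 1.110092, Gamma_xxy = 0.201835, Gamma_xyy = 0.000000, Gamma_yxx = -0.908257, Gamma_yxy = -0.165138, Gamma_yyy = 0.000000; k1 = (0.250000, -0.125000, -0.056766, 0.046445)
  k2: at (x, y) = (0.531250, 0.984375), (dx/dtau, dy/dtau) = (0.242904, -0.119194); Gamma_xxx = 1.112410, Gamma_xxy = 0.202256, Gamma_xyy = 0.000000, Gamma_yxx = -0.849259, Gamma_yxy = -0.154411, Gamma_yyy = 0.000000; k2 = (0.242904, -0.119194, -0.053923, 0.041167)
  k3: at (x, y) = (0.530363, 0.985101), (dx/dtau, dy/dtau) = (0.243260, -0.119854); Gamma_xxx = 1.112383, Gamma_xxy = 0.202251, Gamma_xyy = 0.000000, Gamma_yxx = -0.850794, Gamma_yxy = -0.154690, Gamma_yyy = 0.000000; k3 = (0.243260, -0.119854, -0.054032, 0.041326)
  k4: at (x, y) = (0.560815, 0.970036), (dx/dtau, dy/dtau) = (0.236492, -0.114669); Gamma_xxx = 1.110909, Gamma_xxy = 0.201983, Gamma_xyy = 0.000000, Gamma_yxx = -0.796193, Gamma_yxy = -0.144762, Gamma_yyy = 0.000000; k4 = (0.236492, -0.114669, -0.051177, 0.036678)
  Y <- Y + (h/6)(k1 + 2k2 + 2k3 + k4): x = 0.5608, y = 0.9701, dx/dtau = 0.2365, dy/dtau = -0.1147
step 2:
  k1: at (x, y) = (0.560784, 0.970093), (dx/dtau, dy/dtau) = (0.236506, -0.114662); Gamma_xxx = 1.110909, Gamma_xxy = 0.201983, Gamma_xyy = 0.000000, Gamma_yxx = -0.796233, Gamma_yxy = -0.144770, Gamma_yyy = 0.000000; k1 = (0.236506, -0.114662, -0.051184, 0.036686)
  k2: at (x, y) = (0.590347, 0.955760), (dx/dtau, dy/dtau) = (0.230108, -0.110076); Gamma_xxx = 1.106367, Gamma_xxy = 0.201158, Gamma_xyy = 0.000000, Gamma_yxx = -0.746055, Gamma_yxy = -0.135646, Gamma_yyy = 0.000000; k2 = (0.230108, -0.110076, -0.048391, 0.032632)
  k3: at (x, y) = (0.589548, 0.956334), (dx/dtau, dy/dtau) = (0.230457, -0.110583); Gamma_xxx = 1.106507, Gamma_xxy = 0.201183, Gamma_xyy = 0.000000, Gamma_yxx = -0.747318, Gamma_yxy = -0.135876, Gamma_yyy = 0.000000; k3 = (0.230457, -0.110583, -0.048513, 0.032765)
  k4: at (x, y) = (0.618398, 0.942447), (dx/dtau, dy/dtau) = (0.224378, -0.106471); Gamma_xxx = 1.099641, Gamma_xxy = 0.199935, Gamma_xyy = 0.000000, Gamma_yxx = -0.701032, Gamma_yxy = -0.127460, Gamma_yyy = 0.000000; k4 = (0.224378, -0.106471, -0.045809, 0.029204)
  Y <- Y + (h/6)(k1 + 2k2 + 2k3 + k4): x = 0.6184, y = 0.9425, dx/dtau = 0.2244, dy/dtau = -0.1065
step 3:
  k1: at (x, y) = (0.618368, 0.942491), (dx/dtau, dy/dtau) = (0.224389, -0.106467); Gamma_xxx = 1.099647, Gamma_xxy = 0.199936, Gamma_xyy = 0.000000, Gamma_yxx = -0.701071, Gamma_yxy = -0.127467, Gamma_yyy = 0.000000; k1 = (0.224389, -0.106467, -0.045815, 0.029209)
  k2: at (x, y) = (0.646417, 0.929183), (dx/dtau, dy/dtau) = (0.218663, -0.102816); Gamma_xxx = 1.090967, Gamma_xxy = 0.198358, Gamma_xyy = 0.000000, Gamma_yxx = -0.658619, Gamma_yxy = -0.119749, Gamma_yyy = 0.000000; k2 = (0.218663, -0.102816, -0.043244, 0.026106)
  k3: at (x, y) = (0.645701, 0.929639), (dx/dtau, dy/dtau) = (0.218984, -0.103204); Gamma_xxx = 1.091196, Gamma_xxy = 0.198399, Gamma_xyy = 0.000000, Gamma_yxx = -0.659640, Gamma_yxy = -0.119935, Gamma_yyy = 0.000000; k3 = (0.218984, -0.103204, -0.043360, 0.026211)
  k4: at (x, y) = (0.673114, 0.916690), (dx/dtau, dy/dtau) = (0.213549, -0.099914); Gamma_xxx = 1.081166, Gamma_xxy = 0.196576, Gamma_xyy = 0.000000, Gamma_yxx = -0.620495, Gamma_yxy = -0.112817, Gamma_yyy = 0.000000; k4 = (0.213549, -0.099914, -0.040916, 0.023482)
  Y <- Y + (h/6)(k1 + 2k2 + 2k3 + k4): x = 0.6731, y = 0.9167, dx/dtau = 0.2136, dy/dtau = -0.0999
step 4:
  k1: at (x, y) = (0.673086, 0.916723), (dx/dtau, dy/dtau) = (0.213559, -0.099912); Gamma_xxx = 1.081174, Gamma_xxy = 0.196577, Gamma_xyy = 0.000000, Gamma_yxx = -0.620529, Gamma_yxy = -0.112823, Gamma_yyy = 0.000000; k1 = (0.213559, -0.099912, -0.040921, 0.023486)
  k2: at (x, y) = (0.699781, 0.904234), (dx/dtau, dy/dtau) = (0.208444, -0.096976); Gamma_xxx = 1.070147, Gamma_xxy = 0.194572, Gamma_xyy = 0.000000, Gamma_yxx = -0.584604, Gamma_yxy = -0.106292, Gamma_yyy = 0.000000; k2 = (0.208444, -0.096976, -0.038630, 0.021103)
  k3: at (x, y) = (0.699142, 0.904601), (dx/dtau, dy/dtau) = (0.208730, -0.097274); Gamma_xxx = 1.070415, Gamma_xxy = 0.194621, Gamma_xyy = 0.000000, Gamma_yxx = -0.585424, Gamma_yxy = -0.106441, Gamma_yyy = 0.000000; k3 = (0.208730, -0.097274, -0.038733, 0.021183)
  k4: at (x, y) = (0.725269, 0.892405), (dx/dtau, dy/dtau) = (0.203875, -0.094616); Gamma_xxx = 1.058664, Gamma_xxy = 0.192484, Gamma_xyy = 0.000000, Gamma_yxx = -0.552254, Gamma_yxy = -0.100410, Gamma_yyy = 0.000000; k4 = (0.203875, -0.094616, -0.036578, 0.019081)
  Y <- Y + (h/6)(k1 + 2k2 + 2k3 + k4): x = 0.7252, y = 0.8924, dx/dtau = 0.2039, dy/dtau = -0.0946

Answer: x = 0.7252, y = 0.8924, dx/dtau = 0.2039, dy/dtau = -0.0946


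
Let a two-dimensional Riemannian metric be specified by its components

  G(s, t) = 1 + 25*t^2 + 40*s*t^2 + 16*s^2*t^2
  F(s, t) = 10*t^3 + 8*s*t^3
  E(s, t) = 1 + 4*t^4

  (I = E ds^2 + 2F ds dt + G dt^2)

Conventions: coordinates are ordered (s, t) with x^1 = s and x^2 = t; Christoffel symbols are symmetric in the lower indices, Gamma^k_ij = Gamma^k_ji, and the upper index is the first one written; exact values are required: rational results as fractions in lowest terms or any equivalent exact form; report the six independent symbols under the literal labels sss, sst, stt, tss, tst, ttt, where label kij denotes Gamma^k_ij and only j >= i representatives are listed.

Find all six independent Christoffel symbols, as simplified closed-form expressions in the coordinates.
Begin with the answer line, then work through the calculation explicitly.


Answer: Gamma_sss = 0, Gamma_sst = 8*t^3/(16*s^2*t^2 + 40*s*t^2 + 4*t^4 + 25*t^2 + 1), Gamma_stt = (8*s*t^2 + 10*t^2)/(16*s^2*t^2 + 40*s*t^2 + 4*t^4 + 25*t^2 + 1), Gamma_tss = 0, Gamma_tst = (16*s*t^2 + 20*t^2)/(16*s^2*t^2 + 40*s*t^2 + 4*t^4 + 25*t^2 + 1), Gamma_ttt = (16*s^2*t + 40*s*t + 25*t)/(16*s^2*t^2 + 40*s*t^2 + 4*t^4 + 25*t^2 + 1)

E = 1 + 4*t^4; F = 10*t^3 + 8*s*t^3; G = 1 + 25*t^2 + 40*s*t^2 + 16*s^2*t^2
Gamma^k_ij = (1/2) g^{kl} (d_i g_jl + d_j g_il - d_l g_ij), with g^inv = (1/(EG-F^2)) [[G, -F], [-F, E]]
first partials: E_s = 0, E_t = 16*t^3, F_s = 8*t^3, F_t = 30*t^2 + 24*s*t^2, G_s = 40*t^2 + 32*s*t^2, G_t = 50*t + 80*s*t + 32*s^2*t
D = EG - F^2 = 1 + 25*t^2 + 40*s*t^2 + 4*t^4 + 16*s^2*t^2
expanded: Gamma^s_ss = (G E_s - 2F F_s + F E_t)/(2D), Gamma^s_st = (G E_t - F G_s)/(2D), Gamma^s_tt = (2G F_t - G G_s - F G_t)/(2D), Gamma^t_ss = (2E F_s - E E_t - F E_s)/(2D), Gamma^t_st = (E G_s - F E_t)/(2D), Gamma^t_tt = (E G_t - 2F F_t + F G_s)/(2D); substitute and cancel common factors


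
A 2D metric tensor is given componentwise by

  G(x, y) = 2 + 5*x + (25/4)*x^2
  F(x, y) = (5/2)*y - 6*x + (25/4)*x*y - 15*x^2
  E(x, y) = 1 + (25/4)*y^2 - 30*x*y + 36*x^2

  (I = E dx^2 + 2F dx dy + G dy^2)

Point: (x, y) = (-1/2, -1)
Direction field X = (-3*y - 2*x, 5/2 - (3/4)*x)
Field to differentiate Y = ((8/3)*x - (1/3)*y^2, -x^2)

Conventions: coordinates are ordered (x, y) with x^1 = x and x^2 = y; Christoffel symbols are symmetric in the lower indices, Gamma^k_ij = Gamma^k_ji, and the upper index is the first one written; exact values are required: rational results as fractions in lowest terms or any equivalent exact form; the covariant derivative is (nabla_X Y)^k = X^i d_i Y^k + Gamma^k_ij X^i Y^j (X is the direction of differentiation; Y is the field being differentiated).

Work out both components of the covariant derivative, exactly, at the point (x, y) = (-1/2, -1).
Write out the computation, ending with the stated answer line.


E = 5/4, F = -1/8, G = 17/16 at the point
E_x = -6, E_y = 5/2, F_x = 11/4, F_y = -5/8, G_x = -5/4, G_y = 0
EG - F^2 = 21/16;  g^inv = (16/21) * [[17/16, 1/8], [1/8, 5/4]]
first-kind symbols [ij,l] = (1/2)(d_i g_jl + d_j g_il - d_l g_ij): [xx,x] = E_x/2 = -3, [xx,y] = F_x - E_y/2 = 3/2, [xy,x] = E_y/2 = 5/4, [xy,y] = G_x/2 = -5/8, [yy,x] = F_y - G_x/2 = 0, [yy,y] = G_y/2 = 0
Gamma^x_ij = (G*[ij,x] - F*[ij,y])/(EG - F^2), Gamma^y_ij = (E*[ij,y] - F*[ij,x])/(EG - F^2)
Gamma_xxx = -16/7, Gamma_xxy = 20/21, Gamma_xyy = 0, Gamma_yxx = 8/7, Gamma_yxy = -10/21, Gamma_yyy = 0
X = (4, 23/8), Y = (-5/3, -1/4) at the point

Answer: (nabla_X Y)^x = 803/36, (nabla_X Y)^y = -31/36


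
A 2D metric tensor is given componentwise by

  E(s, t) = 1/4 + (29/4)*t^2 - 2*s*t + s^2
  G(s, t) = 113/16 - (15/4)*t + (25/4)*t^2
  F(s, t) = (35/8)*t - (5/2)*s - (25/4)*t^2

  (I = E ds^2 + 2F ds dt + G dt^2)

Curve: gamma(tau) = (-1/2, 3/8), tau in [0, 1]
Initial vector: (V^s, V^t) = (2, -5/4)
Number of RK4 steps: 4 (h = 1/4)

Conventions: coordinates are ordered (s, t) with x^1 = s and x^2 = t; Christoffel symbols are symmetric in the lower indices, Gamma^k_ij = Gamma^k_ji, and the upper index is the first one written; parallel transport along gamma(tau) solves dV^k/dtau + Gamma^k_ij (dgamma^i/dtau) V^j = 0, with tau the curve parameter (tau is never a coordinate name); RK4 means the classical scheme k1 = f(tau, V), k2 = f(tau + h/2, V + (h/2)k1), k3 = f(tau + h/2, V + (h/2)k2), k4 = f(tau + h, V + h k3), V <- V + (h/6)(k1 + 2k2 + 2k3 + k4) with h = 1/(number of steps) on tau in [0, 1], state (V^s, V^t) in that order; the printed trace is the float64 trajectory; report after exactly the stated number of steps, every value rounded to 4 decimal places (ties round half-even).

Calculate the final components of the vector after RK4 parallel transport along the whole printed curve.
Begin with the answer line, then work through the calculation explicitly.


Answer: V^s = 2.0000, V^t = -1.2500

gamma'(tau) = (0, 0); f(tau, V)^k = -Gamma^k_ij(gamma(tau)) gamma'^i(tau) V^j; h = 1/4; intermediate values shown to 6 dp
curve data and Christoffel symbols at the stage parameters:
  tau = 0.000000: gamma = (-0.500000, 0.375000), gamma' = (0.000000, 0.000000); Gamma_sss = 0.694291, Gamma_sst = 2.523988, Gamma_stt = -0.358197, Gamma_tss = -1.088799, Gamma_tst = -0.776960, Gamma_ttt = 0.181991
  tau = 0.125000: gamma = (-0.500000, 0.375000), gamma' = (0.000000, 0.000000); Gamma_sss = 0.694291, Gamma_sst = 2.523988, Gamma_stt = -0.358197, Gamma_tss = -1.088799, Gamma_tst = -0.776960, Gamma_ttt = 0.181991
  tau = 0.250000: gamma = (-0.500000, 0.375000), gamma' = (0.000000, 0.000000); Gamma_sss = 0.694291, Gamma_sst = 2.523988, Gamma_stt = -0.358197, Gamma_tss = -1.088799, Gamma_tst = -0.776960, Gamma_ttt = 0.181991
  tau = 0.375000: gamma = (-0.500000, 0.375000), gamma' = (0.000000, 0.000000); Gamma_sss = 0.694291, Gamma_sst = 2.523988, Gamma_stt = -0.358197, Gamma_tss = -1.088799, Gamma_tst = -0.776960, Gamma_ttt = 0.181991
  tau = 0.500000: gamma = (-0.500000, 0.375000), gamma' = (0.000000, 0.000000); Gamma_sss = 0.694291, Gamma_sst = 2.523988, Gamma_stt = -0.358197, Gamma_tss = -1.088799, Gamma_tst = -0.776960, Gamma_ttt = 0.181991
  tau = 0.625000: gamma = (-0.500000, 0.375000), gamma' = (0.000000, 0.000000); Gamma_sss = 0.694291, Gamma_sst = 2.523988, Gamma_stt = -0.358197, Gamma_tss = -1.088799, Gamma_tst = -0.776960, Gamma_ttt = 0.181991
  tau = 0.750000: gamma = (-0.500000, 0.375000), gamma' = (0.000000, 0.000000); Gamma_sss = 0.694291, Gamma_sst = 2.523988, Gamma_stt = -0.358197, Gamma_tss = -1.088799, Gamma_tst = -0.776960, Gamma_ttt = 0.181991
  tau = 0.875000: gamma = (-0.500000, 0.375000), gamma' = (0.000000, 0.000000); Gamma_sss = 0.694291, Gamma_sst = 2.523988, Gamma_stt = -0.358197, Gamma_tss = -1.088799, Gamma_tst = -0.776960, Gamma_ttt = 0.181991
  tau = 1.000000: gamma = (-0.500000, 0.375000), gamma' = (0.000000, 0.000000); Gamma_sss = 0.694291, Gamma_sst = 2.523988, Gamma_stt = -0.358197, Gamma_tss = -1.088799, Gamma_tst = -0.776960, Gamma_ttt = 0.181991
step 0: V^s = 2.0000, V^t = -1.2500
step 1: k1 = (0.000000, 0.000000), k2 = (0.000000, 0.000000), k3 = (0.000000, 0.000000), k4 = (0.000000, 0.000000); V <- V + (h/6)(k1 + 2k2 + 2k3 + k4): V^s = 2.0000, V^t = -1.2500
step 2: k1 = (0.000000, 0.000000), k2 = (0.000000, 0.000000), k3 = (0.000000, 0.000000), k4 = (0.000000, 0.000000); V <- V + (h/6)(k1 + 2k2 + 2k3 + k4): V^s = 2.0000, V^t = -1.2500
step 3: k1 = (0.000000, 0.000000), k2 = (0.000000, 0.000000), k3 = (0.000000, 0.000000), k4 = (0.000000, 0.000000); V <- V + (h/6)(k1 + 2k2 + 2k3 + k4): V^s = 2.0000, V^t = -1.2500
step 4: k1 = (0.000000, 0.000000), k2 = (0.000000, 0.000000), k3 = (0.000000, 0.000000), k4 = (0.000000, 0.000000); V <- V + (h/6)(k1 + 2k2 + 2k3 + k4): V^s = 2.0000, V^t = -1.2500


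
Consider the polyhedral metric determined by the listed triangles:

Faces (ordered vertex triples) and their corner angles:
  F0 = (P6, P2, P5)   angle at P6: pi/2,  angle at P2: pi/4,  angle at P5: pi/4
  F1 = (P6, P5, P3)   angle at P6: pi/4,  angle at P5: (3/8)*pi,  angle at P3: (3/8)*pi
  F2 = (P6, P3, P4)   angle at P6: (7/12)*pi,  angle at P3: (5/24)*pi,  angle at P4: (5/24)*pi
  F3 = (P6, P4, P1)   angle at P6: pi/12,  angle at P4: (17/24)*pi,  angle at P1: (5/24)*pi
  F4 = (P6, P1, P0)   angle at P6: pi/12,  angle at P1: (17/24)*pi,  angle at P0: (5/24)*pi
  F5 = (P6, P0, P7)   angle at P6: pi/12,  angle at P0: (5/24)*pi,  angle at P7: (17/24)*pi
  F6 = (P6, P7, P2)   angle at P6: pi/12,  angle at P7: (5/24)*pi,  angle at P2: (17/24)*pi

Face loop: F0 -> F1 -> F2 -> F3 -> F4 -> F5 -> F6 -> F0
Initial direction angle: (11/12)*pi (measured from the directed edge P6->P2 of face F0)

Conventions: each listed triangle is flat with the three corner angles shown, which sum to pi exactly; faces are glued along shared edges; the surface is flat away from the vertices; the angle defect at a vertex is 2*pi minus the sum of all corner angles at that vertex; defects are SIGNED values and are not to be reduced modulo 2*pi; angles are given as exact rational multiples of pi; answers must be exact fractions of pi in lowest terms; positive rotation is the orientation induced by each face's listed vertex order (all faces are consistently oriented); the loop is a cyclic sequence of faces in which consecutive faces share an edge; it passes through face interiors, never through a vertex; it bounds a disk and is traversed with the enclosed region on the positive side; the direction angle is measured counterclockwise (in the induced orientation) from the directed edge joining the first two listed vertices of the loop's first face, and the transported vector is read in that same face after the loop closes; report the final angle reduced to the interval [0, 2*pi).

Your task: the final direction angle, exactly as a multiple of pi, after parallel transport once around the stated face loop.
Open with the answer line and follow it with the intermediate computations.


Answer: final direction angle = (5/4)*pi

enclosed vertex P6: corner angles sum to (5/3)*pi, defect = 2*pi - (5/3)*pi = pi/3
the rotation equals the total enclosed defect, so the final angle is initial + defects (mod 2*pi)
final angle = (11/12)*pi + pi/3 = (5/4)*pi (mod 2*pi)


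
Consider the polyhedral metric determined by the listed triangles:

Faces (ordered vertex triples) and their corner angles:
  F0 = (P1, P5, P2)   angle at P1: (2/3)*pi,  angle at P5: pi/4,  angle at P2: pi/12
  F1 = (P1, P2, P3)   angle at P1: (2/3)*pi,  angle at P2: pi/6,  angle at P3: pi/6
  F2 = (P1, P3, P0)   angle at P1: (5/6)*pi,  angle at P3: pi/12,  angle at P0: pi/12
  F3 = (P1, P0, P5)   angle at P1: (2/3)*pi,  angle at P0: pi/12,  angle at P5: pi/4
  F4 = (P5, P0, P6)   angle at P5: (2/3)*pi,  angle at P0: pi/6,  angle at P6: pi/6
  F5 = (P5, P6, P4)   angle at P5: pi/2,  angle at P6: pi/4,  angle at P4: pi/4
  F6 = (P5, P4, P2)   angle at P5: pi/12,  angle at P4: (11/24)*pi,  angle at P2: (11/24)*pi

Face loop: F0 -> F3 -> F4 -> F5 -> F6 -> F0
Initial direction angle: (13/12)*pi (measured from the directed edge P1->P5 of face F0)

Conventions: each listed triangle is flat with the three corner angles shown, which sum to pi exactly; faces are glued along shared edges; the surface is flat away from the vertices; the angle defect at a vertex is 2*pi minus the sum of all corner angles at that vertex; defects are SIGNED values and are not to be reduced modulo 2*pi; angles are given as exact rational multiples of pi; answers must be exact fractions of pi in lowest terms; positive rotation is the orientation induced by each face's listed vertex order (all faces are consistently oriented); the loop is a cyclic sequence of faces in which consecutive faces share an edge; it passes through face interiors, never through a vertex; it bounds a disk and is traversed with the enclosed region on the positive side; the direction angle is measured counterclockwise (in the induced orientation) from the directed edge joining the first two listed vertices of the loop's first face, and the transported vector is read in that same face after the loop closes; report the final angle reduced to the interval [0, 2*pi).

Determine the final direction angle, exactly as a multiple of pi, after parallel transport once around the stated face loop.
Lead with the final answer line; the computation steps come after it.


Answer: final direction angle = (4/3)*pi

enclosed vertex P5: corner angles sum to (7/4)*pi, defect = 2*pi - (7/4)*pi = pi/4
the final direction is the initial angle plus the enclosed defects, taken mod 2*pi in the induced orientation
final angle = (13/12)*pi + pi/4 = (4/3)*pi (mod 2*pi)
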